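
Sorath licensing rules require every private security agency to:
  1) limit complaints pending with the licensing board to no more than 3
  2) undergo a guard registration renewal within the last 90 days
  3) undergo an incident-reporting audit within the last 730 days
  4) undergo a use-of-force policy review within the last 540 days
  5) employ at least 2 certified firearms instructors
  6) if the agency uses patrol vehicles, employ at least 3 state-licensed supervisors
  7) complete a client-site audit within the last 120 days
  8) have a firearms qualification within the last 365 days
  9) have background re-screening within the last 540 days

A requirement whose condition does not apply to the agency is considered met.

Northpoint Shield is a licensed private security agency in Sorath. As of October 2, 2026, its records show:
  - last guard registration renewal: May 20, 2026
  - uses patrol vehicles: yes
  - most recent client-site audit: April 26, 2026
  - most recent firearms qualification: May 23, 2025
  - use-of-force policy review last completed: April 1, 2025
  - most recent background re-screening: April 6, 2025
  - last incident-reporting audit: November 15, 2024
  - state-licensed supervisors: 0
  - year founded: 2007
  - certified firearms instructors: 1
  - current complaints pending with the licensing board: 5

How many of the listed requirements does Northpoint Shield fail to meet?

8

1. complaints pending with the licensing board 5 > 3 → not met
2. guard registration renewal 135 days ago vs limit 90 → not met
3. incident-reporting audit 686 days ago vs limit 730 → met
4. use-of-force policy review 549 days ago vs limit 540 → not met
5. certified firearms instructors 1 < 2 → not met
6. condition 'uses patrol vehicles' holds; state-licensed supervisors 0 < 3 → not met
7. client-site audit 159 days ago vs limit 120 → not met
8. firearms qualification 497 days ago vs limit 365 → not met
9. background re-screening 544 days ago vs limit 540 → not met
Not met: 8 of 9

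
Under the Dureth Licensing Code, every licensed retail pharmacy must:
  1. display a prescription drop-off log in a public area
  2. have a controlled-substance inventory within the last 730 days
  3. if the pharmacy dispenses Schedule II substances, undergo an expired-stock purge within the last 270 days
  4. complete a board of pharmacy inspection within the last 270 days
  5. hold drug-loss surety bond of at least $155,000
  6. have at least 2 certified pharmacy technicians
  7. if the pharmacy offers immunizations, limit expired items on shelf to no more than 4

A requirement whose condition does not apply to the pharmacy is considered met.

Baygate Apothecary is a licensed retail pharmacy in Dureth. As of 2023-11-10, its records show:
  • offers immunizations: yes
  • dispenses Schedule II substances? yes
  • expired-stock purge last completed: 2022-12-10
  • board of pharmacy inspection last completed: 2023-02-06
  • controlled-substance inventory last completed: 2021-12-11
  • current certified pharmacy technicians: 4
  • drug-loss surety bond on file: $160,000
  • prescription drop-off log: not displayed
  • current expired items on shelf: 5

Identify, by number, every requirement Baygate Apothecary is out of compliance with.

1, 3, 4, 7

1. prescription drop-off log absent → not met
2. controlled-substance inventory 699 days ago vs limit 730 → met
3. condition 'dispenses Schedule II substances' holds; expired-stock purge 335 days ago vs limit 270 → not met
4. board of pharmacy inspection 277 days ago vs limit 270 → not met
5. drug-loss surety bond $160,000 ≥ $155,000 → met
6. certified pharmacy technicians 4 ≥ 2 → met
7. condition 'offers immunizations' holds; expired items on shelf 5 > 4 → not met
Not met: 1, 3, 4, 7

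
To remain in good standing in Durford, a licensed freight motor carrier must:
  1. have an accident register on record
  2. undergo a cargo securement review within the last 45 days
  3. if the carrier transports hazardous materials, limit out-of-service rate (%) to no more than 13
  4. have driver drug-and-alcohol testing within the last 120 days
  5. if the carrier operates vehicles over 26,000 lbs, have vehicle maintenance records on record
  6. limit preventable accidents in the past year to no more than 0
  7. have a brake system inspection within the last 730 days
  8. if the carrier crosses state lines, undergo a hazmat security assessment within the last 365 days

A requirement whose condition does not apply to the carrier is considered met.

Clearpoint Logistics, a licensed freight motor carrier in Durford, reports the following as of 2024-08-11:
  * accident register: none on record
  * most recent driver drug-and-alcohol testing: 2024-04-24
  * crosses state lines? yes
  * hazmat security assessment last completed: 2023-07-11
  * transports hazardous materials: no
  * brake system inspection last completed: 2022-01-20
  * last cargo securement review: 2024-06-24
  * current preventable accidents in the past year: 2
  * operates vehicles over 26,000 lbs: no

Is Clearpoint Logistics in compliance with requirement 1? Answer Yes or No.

No

1. accident register absent → not met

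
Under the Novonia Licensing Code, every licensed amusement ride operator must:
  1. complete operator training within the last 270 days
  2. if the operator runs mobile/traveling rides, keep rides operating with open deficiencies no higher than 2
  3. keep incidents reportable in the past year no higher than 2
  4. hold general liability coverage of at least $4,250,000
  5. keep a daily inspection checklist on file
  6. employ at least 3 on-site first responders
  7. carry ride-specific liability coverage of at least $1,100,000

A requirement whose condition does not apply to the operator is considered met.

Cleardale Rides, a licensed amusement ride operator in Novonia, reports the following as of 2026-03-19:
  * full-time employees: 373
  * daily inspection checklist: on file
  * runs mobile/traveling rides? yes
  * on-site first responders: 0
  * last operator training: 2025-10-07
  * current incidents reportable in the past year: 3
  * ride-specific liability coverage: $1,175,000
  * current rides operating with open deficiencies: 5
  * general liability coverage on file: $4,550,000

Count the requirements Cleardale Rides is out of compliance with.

3

1. operator training 163 days ago vs limit 270 → met
2. condition 'runs mobile/traveling rides' holds; rides operating with open deficiencies 5 > 2 → not met
3. incidents reportable in the past year 3 > 2 → not met
4. general liability coverage $4,550,000 ≥ $4,250,000 → met
5. daily inspection checklist present → met
6. on-site first responders 0 < 3 → not met
7. ride-specific liability coverage $1,175,000 ≥ $1,100,000 → met
Not met: 3 of 7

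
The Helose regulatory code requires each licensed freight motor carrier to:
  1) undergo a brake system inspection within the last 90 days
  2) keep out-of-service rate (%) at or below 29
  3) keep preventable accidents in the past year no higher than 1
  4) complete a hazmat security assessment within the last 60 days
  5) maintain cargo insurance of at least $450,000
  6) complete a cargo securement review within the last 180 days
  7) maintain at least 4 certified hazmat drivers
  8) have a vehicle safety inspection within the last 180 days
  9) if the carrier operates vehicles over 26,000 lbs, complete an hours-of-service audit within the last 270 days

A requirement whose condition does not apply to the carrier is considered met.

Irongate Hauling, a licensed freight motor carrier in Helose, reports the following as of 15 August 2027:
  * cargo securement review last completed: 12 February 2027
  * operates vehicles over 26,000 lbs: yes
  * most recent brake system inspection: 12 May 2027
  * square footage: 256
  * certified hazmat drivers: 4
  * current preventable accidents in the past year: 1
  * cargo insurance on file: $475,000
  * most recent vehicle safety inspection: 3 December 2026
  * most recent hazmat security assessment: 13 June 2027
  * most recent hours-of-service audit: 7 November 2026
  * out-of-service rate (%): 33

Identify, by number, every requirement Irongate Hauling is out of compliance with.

1, 2, 4, 6, 8, 9

1. brake system inspection 95 days ago vs limit 90 → not met
2. out-of-service rate (%) 33 > 29 → not met
3. preventable accidents in the past year 1 ≤ 1 → met
4. hazmat security assessment 63 days ago vs limit 60 → not met
5. cargo insurance $475,000 ≥ $450,000 → met
6. cargo securement review 184 days ago vs limit 180 → not met
7. certified hazmat drivers 4 ≥ 4 → met
8. vehicle safety inspection 255 days ago vs limit 180 → not met
9. condition 'operates vehicles over 26,000 lbs' holds; hours-of-service audit 281 days ago vs limit 270 → not met
Not met: 1, 2, 4, 6, 8, 9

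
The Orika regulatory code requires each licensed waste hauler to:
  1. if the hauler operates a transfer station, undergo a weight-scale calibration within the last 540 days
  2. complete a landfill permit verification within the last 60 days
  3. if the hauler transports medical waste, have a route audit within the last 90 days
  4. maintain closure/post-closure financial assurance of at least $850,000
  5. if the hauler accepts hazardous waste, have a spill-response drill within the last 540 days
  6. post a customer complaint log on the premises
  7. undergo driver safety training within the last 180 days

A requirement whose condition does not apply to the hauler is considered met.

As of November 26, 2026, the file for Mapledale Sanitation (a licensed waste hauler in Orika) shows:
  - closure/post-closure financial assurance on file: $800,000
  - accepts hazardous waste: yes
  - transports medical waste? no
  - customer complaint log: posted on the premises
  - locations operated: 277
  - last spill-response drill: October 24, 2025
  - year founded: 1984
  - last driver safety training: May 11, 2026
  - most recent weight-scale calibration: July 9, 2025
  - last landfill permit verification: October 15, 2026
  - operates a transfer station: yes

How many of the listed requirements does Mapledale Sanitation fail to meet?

2

1. condition 'operates a transfer station' holds; weight-scale calibration 505 days ago vs limit 540 → met
2. landfill permit verification 42 days ago vs limit 60 → met
3. condition 'transports medical waste' does not hold → requirement n/a → met
4. closure/post-closure financial assurance $800,000 < $850,000 → not met
5. condition 'accepts hazardous waste' holds; spill-response drill 398 days ago vs limit 540 → met
6. customer complaint log present → met
7. driver safety training 199 days ago vs limit 180 → not met
Not met: 2 of 7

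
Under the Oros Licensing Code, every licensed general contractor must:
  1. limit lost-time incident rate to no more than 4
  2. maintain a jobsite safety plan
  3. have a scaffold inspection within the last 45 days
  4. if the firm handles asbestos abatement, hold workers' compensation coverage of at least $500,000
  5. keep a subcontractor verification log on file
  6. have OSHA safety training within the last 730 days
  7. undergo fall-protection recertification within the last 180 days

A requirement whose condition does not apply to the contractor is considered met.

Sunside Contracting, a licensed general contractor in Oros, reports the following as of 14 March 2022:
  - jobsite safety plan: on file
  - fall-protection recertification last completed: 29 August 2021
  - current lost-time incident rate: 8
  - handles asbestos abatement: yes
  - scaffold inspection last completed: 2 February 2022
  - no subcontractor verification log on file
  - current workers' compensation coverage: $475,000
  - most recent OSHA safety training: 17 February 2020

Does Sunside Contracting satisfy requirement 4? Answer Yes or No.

No

4. condition 'handles asbestos abatement' holds; workers' compensation coverage $475,000 < $500,000 → not met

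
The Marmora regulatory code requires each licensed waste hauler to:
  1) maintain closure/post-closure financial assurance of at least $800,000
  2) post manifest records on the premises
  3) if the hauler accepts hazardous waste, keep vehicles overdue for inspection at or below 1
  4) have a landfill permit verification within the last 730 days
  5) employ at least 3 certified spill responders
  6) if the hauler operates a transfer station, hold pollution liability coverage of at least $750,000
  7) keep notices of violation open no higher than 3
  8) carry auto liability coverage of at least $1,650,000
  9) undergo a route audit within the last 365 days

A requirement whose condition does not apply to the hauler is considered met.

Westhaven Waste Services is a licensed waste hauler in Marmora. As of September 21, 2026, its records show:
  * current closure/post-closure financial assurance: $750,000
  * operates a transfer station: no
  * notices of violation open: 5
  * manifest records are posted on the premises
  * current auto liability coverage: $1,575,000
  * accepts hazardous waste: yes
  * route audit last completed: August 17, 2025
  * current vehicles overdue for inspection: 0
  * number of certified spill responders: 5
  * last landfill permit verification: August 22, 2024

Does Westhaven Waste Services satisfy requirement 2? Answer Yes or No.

2. manifest records present → met

Yes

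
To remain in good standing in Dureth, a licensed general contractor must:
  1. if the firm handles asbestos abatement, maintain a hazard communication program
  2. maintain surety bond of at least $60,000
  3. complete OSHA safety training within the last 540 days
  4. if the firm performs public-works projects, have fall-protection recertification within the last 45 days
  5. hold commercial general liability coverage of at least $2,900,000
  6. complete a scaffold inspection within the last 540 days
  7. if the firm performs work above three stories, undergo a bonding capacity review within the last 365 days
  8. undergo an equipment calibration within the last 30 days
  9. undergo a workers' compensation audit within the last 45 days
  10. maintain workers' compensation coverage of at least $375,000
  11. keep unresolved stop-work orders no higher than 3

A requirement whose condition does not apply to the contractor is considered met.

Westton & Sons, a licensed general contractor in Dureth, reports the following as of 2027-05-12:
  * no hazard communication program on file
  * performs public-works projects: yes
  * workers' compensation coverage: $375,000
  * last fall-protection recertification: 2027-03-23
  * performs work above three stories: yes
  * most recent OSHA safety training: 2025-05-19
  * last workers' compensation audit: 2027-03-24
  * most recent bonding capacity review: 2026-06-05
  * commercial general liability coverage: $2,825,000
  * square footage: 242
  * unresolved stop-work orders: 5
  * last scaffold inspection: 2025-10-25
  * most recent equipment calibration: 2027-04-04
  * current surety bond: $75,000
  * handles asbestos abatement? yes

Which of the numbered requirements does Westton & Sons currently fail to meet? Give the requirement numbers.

1, 3, 4, 5, 6, 8, 9, 11

1. condition 'handles asbestos abatement' holds; hazard communication program absent → not met
2. surety bond $75,000 ≥ $60,000 → met
3. OSHA safety training 723 days ago vs limit 540 → not met
4. condition 'performs public-works projects' holds; fall-protection recertification 50 days ago vs limit 45 → not met
5. commercial general liability coverage $2,825,000 < $2,900,000 → not met
6. scaffold inspection 564 days ago vs limit 540 → not met
7. condition 'performs work above three stories' holds; bonding capacity review 341 days ago vs limit 365 → met
8. equipment calibration 38 days ago vs limit 30 → not met
9. workers' compensation audit 49 days ago vs limit 45 → not met
10. workers' compensation coverage $375,000 ≥ $375,000 → met
11. unresolved stop-work orders 5 > 3 → not met
Not met: 1, 3, 4, 5, 6, 8, 9, 11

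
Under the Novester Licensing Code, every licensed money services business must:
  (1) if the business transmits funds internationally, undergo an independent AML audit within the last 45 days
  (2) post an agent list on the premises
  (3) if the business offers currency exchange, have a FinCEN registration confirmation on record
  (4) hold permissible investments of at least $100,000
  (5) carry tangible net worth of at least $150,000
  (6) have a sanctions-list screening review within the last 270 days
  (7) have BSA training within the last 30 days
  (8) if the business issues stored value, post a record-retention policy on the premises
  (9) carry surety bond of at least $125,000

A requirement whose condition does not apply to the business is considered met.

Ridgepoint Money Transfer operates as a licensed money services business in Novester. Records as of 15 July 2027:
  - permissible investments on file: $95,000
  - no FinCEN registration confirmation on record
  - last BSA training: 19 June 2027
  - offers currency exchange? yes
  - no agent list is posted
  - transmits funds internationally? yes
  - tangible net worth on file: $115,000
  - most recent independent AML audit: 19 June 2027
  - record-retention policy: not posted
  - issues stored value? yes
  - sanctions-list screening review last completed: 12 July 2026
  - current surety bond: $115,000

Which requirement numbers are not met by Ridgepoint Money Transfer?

1. condition 'transmits funds internationally' holds; independent AML audit 26 days ago vs limit 45 → met
2. agent list absent → not met
3. condition 'offers currency exchange' holds; FinCEN registration confirmation absent → not met
4. permissible investments $95,000 < $100,000 → not met
5. tangible net worth $115,000 < $150,000 → not met
6. sanctions-list screening review 368 days ago vs limit 270 → not met
7. BSA training 26 days ago vs limit 30 → met
8. condition 'issues stored value' holds; record-retention policy absent → not met
9. surety bond $115,000 < $125,000 → not met
Not met: 2, 3, 4, 5, 6, 8, 9

2, 3, 4, 5, 6, 8, 9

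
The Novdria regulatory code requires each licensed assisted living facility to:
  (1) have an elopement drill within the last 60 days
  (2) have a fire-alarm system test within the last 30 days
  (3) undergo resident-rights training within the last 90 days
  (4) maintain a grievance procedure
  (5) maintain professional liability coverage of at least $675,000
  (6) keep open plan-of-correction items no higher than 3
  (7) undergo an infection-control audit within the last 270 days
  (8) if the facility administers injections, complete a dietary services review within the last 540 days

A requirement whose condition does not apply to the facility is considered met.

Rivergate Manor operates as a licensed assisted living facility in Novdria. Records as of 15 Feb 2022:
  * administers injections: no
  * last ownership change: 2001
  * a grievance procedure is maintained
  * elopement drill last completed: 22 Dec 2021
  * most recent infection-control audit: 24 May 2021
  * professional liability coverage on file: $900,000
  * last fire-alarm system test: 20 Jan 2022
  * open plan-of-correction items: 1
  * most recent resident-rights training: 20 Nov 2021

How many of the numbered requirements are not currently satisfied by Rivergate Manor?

1. elopement drill 55 days ago vs limit 60 → met
2. fire-alarm system test 26 days ago vs limit 30 → met
3. resident-rights training 87 days ago vs limit 90 → met
4. grievance procedure present → met
5. professional liability coverage $900,000 ≥ $675,000 → met
6. open plan-of-correction items 1 ≤ 3 → met
7. infection-control audit 267 days ago vs limit 270 → met
8. condition 'administers injections' does not hold → requirement n/a → met
Not met: 0 of 8

0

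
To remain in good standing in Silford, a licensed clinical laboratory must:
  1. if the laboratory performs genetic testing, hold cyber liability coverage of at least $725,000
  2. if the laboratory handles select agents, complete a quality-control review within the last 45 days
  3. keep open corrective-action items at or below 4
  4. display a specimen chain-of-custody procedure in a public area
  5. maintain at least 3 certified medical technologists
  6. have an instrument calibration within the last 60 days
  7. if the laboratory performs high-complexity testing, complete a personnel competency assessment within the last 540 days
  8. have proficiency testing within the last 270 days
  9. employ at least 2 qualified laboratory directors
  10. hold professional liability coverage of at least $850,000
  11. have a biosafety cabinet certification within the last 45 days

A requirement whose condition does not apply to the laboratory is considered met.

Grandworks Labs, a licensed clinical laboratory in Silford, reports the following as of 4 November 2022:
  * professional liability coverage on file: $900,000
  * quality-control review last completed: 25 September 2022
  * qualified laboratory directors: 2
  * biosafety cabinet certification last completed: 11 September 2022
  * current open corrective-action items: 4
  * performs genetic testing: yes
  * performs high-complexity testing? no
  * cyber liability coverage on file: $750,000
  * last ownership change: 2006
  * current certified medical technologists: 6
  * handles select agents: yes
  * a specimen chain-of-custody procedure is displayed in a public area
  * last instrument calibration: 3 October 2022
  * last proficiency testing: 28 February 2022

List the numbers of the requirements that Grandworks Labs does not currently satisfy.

11

1. condition 'performs genetic testing' holds; cyber liability coverage $750,000 ≥ $725,000 → met
2. condition 'handles select agents' holds; quality-control review 40 days ago vs limit 45 → met
3. open corrective-action items 4 ≤ 4 → met
4. specimen chain-of-custody procedure present → met
5. certified medical technologists 6 ≥ 3 → met
6. instrument calibration 32 days ago vs limit 60 → met
7. condition 'performs high-complexity testing' does not hold → requirement n/a → met
8. proficiency testing 249 days ago vs limit 270 → met
9. qualified laboratory directors 2 ≥ 2 → met
10. professional liability coverage $900,000 ≥ $850,000 → met
11. biosafety cabinet certification 54 days ago vs limit 45 → not met
Not met: 11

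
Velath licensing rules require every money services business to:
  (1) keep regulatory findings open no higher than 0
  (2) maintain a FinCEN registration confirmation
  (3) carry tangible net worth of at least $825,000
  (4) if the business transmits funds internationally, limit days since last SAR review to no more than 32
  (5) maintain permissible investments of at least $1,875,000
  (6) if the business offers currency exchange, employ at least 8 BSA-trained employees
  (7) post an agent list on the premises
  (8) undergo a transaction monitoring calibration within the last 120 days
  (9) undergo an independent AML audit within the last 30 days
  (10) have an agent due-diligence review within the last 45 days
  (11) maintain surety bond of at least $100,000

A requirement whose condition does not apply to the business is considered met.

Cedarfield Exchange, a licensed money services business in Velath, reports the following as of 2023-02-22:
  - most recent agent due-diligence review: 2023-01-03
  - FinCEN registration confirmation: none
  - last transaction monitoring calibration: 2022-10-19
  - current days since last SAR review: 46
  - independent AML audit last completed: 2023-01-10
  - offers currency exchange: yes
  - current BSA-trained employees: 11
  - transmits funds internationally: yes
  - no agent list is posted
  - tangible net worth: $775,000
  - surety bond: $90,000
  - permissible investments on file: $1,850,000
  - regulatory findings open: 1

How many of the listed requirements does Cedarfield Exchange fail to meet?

1. regulatory findings open 1 > 0 → not met
2. FinCEN registration confirmation absent → not met
3. tangible net worth $775,000 < $825,000 → not met
4. condition 'transmits funds internationally' holds; days since last SAR review 46 > 32 → not met
5. permissible investments $1,850,000 < $1,875,000 → not met
6. condition 'offers currency exchange' holds; BSA-trained employees 11 ≥ 8 → met
7. agent list absent → not met
8. transaction monitoring calibration 126 days ago vs limit 120 → not met
9. independent AML audit 43 days ago vs limit 30 → not met
10. agent due-diligence review 50 days ago vs limit 45 → not met
11. surety bond $90,000 < $100,000 → not met
Not met: 10 of 11

10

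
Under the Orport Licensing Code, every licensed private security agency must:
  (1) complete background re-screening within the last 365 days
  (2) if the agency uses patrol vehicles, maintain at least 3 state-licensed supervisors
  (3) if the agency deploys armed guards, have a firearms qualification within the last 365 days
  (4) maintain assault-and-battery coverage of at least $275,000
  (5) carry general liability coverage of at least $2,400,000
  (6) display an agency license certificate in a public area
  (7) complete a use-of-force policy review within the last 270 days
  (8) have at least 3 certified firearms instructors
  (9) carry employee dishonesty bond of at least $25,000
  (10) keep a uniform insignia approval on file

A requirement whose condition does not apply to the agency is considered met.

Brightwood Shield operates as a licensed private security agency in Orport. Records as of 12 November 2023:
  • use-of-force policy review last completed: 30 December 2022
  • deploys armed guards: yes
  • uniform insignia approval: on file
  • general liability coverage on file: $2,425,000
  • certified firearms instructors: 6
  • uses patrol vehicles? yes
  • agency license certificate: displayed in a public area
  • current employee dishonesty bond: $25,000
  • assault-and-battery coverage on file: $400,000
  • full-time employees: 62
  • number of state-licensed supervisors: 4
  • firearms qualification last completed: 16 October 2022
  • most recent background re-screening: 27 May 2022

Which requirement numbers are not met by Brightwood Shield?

1. background re-screening 534 days ago vs limit 365 → not met
2. condition 'uses patrol vehicles' holds; state-licensed supervisors 4 ≥ 3 → met
3. condition 'deploys armed guards' holds; firearms qualification 392 days ago vs limit 365 → not met
4. assault-and-battery coverage $400,000 ≥ $275,000 → met
5. general liability coverage $2,425,000 ≥ $2,400,000 → met
6. agency license certificate present → met
7. use-of-force policy review 317 days ago vs limit 270 → not met
8. certified firearms instructors 6 ≥ 3 → met
9. employee dishonesty bond $25,000 ≥ $25,000 → met
10. uniform insignia approval present → met
Not met: 1, 3, 7

1, 3, 7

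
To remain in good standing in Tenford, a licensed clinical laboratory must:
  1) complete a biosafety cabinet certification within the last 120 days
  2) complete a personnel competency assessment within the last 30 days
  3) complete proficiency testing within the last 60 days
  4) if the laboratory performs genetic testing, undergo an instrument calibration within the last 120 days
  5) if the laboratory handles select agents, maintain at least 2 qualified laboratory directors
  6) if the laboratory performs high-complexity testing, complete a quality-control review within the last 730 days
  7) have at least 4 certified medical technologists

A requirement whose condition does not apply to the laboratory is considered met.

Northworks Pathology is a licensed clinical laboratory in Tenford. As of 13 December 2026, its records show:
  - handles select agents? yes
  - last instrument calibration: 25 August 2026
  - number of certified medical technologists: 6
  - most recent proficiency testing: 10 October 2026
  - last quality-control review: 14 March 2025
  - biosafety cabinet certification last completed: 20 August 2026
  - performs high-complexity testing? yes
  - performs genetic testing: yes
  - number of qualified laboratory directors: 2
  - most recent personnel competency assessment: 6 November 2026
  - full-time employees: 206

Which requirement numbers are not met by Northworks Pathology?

1. biosafety cabinet certification 115 days ago vs limit 120 → met
2. personnel competency assessment 37 days ago vs limit 30 → not met
3. proficiency testing 64 days ago vs limit 60 → not met
4. condition 'performs genetic testing' holds; instrument calibration 110 days ago vs limit 120 → met
5. condition 'handles select agents' holds; qualified laboratory directors 2 ≥ 2 → met
6. condition 'performs high-complexity testing' holds; quality-control review 639 days ago vs limit 730 → met
7. certified medical technologists 6 ≥ 4 → met
Not met: 2, 3

2, 3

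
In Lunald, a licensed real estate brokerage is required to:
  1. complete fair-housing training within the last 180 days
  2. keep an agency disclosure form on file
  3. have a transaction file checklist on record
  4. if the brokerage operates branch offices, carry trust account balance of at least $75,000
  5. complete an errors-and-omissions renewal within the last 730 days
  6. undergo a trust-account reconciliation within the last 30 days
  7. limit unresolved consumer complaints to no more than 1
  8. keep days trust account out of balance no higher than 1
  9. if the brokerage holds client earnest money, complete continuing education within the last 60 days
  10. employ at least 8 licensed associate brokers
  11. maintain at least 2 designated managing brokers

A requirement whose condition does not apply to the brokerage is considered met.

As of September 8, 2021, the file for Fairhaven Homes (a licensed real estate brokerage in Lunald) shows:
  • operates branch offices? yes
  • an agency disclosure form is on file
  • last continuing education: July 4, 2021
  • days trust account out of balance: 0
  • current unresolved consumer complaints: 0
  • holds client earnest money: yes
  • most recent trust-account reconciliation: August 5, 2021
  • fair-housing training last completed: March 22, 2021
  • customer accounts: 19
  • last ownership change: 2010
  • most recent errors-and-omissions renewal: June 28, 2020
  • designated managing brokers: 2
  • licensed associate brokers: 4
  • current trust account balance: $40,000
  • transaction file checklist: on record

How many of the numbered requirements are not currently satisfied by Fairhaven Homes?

1. fair-housing training 170 days ago vs limit 180 → met
2. agency disclosure form present → met
3. transaction file checklist present → met
4. condition 'operates branch offices' holds; trust account balance $40,000 < $75,000 → not met
5. errors-and-omissions renewal 437 days ago vs limit 730 → met
6. trust-account reconciliation 34 days ago vs limit 30 → not met
7. unresolved consumer complaints 0 ≤ 1 → met
8. days trust account out of balance 0 ≤ 1 → met
9. condition 'holds client earnest money' holds; continuing education 66 days ago vs limit 60 → not met
10. licensed associate brokers 4 < 8 → not met
11. designated managing brokers 2 ≥ 2 → met
Not met: 4 of 11

4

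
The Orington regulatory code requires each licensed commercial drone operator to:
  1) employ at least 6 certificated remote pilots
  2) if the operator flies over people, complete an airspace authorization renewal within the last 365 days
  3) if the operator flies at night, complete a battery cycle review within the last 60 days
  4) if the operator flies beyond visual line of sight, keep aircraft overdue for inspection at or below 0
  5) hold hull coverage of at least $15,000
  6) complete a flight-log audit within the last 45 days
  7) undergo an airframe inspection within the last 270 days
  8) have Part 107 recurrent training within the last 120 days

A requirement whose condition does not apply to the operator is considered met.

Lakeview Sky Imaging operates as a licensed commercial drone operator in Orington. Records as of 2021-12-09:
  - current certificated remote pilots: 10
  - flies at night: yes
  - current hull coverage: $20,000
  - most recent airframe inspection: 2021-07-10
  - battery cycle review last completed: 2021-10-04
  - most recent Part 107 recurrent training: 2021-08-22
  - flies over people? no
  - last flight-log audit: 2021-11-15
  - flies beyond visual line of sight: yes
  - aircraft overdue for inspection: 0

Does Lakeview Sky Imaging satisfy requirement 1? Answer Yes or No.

Yes

1. certificated remote pilots 10 ≥ 6 → met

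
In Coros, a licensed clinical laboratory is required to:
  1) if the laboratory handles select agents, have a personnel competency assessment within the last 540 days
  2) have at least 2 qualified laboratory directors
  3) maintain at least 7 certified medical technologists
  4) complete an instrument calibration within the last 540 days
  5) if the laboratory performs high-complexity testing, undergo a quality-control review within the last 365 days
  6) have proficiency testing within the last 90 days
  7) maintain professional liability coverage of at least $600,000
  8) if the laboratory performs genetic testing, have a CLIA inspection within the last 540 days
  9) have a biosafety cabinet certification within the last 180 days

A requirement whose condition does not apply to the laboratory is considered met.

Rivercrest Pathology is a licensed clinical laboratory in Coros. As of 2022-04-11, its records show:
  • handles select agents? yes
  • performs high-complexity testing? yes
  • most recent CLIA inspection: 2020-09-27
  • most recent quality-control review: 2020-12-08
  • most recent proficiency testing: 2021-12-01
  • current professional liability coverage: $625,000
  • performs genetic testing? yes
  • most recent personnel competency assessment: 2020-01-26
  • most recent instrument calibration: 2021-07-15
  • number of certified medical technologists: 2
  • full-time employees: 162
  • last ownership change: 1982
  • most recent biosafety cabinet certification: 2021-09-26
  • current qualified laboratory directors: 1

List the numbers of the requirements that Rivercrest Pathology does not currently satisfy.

1. condition 'handles select agents' holds; personnel competency assessment 806 days ago vs limit 540 → not met
2. qualified laboratory directors 1 < 2 → not met
3. certified medical technologists 2 < 7 → not met
4. instrument calibration 270 days ago vs limit 540 → met
5. condition 'performs high-complexity testing' holds; quality-control review 489 days ago vs limit 365 → not met
6. proficiency testing 131 days ago vs limit 90 → not met
7. professional liability coverage $625,000 ≥ $600,000 → met
8. condition 'performs genetic testing' holds; CLIA inspection 561 days ago vs limit 540 → not met
9. biosafety cabinet certification 197 days ago vs limit 180 → not met
Not met: 1, 2, 3, 5, 6, 8, 9

1, 2, 3, 5, 6, 8, 9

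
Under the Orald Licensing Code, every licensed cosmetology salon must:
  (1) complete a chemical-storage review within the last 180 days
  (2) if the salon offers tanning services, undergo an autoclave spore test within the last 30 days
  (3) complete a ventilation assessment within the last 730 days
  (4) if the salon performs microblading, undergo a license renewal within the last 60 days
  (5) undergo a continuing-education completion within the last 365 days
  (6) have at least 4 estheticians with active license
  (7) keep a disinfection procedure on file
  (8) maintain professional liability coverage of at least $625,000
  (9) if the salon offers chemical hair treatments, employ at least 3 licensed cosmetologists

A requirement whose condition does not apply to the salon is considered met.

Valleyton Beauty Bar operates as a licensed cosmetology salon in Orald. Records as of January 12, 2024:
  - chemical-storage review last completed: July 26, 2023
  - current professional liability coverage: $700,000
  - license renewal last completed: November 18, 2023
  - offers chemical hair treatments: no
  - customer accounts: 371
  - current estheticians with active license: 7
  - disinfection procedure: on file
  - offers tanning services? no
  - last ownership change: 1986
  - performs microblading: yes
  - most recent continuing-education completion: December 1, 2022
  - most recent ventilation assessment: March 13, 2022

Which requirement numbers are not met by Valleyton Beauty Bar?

1. chemical-storage review 170 days ago vs limit 180 → met
2. condition 'offers tanning services' does not hold → requirement n/a → met
3. ventilation assessment 670 days ago vs limit 730 → met
4. condition 'performs microblading' holds; license renewal 55 days ago vs limit 60 → met
5. continuing-education completion 407 days ago vs limit 365 → not met
6. estheticians with active license 7 ≥ 4 → met
7. disinfection procedure present → met
8. professional liability coverage $700,000 ≥ $625,000 → met
9. condition 'offers chemical hair treatments' does not hold → requirement n/a → met
Not met: 5

5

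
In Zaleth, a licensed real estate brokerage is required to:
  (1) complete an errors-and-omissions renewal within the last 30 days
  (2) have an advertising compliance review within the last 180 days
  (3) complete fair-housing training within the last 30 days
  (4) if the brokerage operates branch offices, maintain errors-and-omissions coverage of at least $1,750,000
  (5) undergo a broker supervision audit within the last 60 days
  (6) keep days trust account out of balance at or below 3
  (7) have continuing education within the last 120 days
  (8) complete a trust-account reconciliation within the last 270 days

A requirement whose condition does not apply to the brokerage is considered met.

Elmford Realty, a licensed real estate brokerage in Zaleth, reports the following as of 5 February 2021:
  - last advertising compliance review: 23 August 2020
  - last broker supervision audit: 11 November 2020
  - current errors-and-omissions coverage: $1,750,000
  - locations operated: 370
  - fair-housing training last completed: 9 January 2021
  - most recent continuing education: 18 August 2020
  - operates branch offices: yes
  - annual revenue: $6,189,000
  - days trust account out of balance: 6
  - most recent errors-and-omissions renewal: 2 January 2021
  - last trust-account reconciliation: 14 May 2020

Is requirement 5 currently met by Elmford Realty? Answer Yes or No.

No

5. broker supervision audit 86 days ago vs limit 60 → not met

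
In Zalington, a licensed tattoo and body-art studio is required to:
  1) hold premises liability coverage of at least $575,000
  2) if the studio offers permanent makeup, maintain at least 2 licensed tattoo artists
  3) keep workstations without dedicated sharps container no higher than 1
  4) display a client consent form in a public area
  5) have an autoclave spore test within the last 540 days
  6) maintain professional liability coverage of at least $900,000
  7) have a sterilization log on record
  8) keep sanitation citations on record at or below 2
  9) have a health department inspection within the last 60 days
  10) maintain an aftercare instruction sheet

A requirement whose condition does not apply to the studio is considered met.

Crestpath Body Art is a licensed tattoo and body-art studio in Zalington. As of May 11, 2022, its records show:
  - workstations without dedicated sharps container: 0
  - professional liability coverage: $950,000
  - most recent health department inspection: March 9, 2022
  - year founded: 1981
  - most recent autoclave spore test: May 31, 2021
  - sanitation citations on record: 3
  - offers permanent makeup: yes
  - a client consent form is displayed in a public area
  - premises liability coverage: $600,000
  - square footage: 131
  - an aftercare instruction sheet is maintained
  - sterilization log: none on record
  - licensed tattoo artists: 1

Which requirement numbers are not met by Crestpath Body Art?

2, 7, 8, 9

1. premises liability coverage $600,000 ≥ $575,000 → met
2. condition 'offers permanent makeup' holds; licensed tattoo artists 1 < 2 → not met
3. workstations without dedicated sharps container 0 ≤ 1 → met
4. client consent form present → met
5. autoclave spore test 345 days ago vs limit 540 → met
6. professional liability coverage $950,000 ≥ $900,000 → met
7. sterilization log absent → not met
8. sanitation citations on record 3 > 2 → not met
9. health department inspection 63 days ago vs limit 60 → not met
10. aftercare instruction sheet present → met
Not met: 2, 7, 8, 9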